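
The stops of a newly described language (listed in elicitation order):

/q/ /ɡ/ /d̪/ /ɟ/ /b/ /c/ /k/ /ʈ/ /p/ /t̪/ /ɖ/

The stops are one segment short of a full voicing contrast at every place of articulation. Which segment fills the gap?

Voiceless: /p/ (bilabial), /t̪/ (dental), /ʈ/ (retroflex), /c/ (palatal), /k/ (velar), /q/ (uvular).
Voiced: /b/ (bilabial), /d̪/ (dental), /ɖ/ (retroflex), /ɟ/ (palatal), /ɡ/ (velar).
The uvular row has no voiced member, so the gap is the voiced uvular stop /ɢ/.

/ɢ/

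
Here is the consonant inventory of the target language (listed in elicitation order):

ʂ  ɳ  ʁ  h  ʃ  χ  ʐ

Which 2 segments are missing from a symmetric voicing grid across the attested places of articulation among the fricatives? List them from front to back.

place of articulation  voiceless  voiced  
postalveolar      ʃ         —       
retroflex         ʂ         ʐ       
uvular            χ         ʁ       
glottal           h         —       
Gaps, from front to back: postalveolar lacks voiced (/ʒ/); glottal lacks voiced (/ɦ/).

/ʒ/, /ɦ/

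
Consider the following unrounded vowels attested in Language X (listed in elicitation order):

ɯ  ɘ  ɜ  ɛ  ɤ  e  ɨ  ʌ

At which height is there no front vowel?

high

high: front —, central /ɨ/, back /ɯ/.
high-mid: front /e/, central /ɘ/, back /ɤ/.
low-mid: front /ɛ/, central /ɜ/, back /ʌ/.
Every height has a front member except high, where /i/ would be expected.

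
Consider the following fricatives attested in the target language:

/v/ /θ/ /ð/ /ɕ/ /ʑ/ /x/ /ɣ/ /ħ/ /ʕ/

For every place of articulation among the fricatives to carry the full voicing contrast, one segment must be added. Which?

/f/

Voiceless: /θ/ (dental), /ɕ/ (alveolo-palatal), /x/ (velar), /ħ/ (pharyngeal).
Voiced: /v/ (labiodental), /ð/ (dental), /ʑ/ (alveolo-palatal), /ɣ/ (velar), /ʕ/ (pharyngeal).
The labiodental row has no voiceless member, so the gap is the voiceless labiodental fricative /f/.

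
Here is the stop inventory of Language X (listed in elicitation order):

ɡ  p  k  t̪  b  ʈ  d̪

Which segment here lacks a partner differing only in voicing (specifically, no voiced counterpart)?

/ʈ/

Bilabial: /p/ ~ /b/
Dental: /t̪/ ~ /d̪/
Velar: /k/ ~ /ɡ/
Retroflex: only /ʈ/ (voiceless); no voiced partner.
So /ʈ/ is the unpaired segment.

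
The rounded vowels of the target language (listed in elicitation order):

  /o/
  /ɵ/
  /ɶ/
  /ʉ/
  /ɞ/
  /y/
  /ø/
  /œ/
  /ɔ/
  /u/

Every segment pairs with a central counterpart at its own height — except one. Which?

High: /y/ ~ /ʉ/ ~ /u/
High-mid: /ø/ ~ /ɵ/ ~ /o/
Low-mid: /œ/ ~ /ɞ/ ~ /ɔ/
Low: only /ɶ/ (front); no central partner.
So /ɶ/ is the unpaired segment.

/ɶ/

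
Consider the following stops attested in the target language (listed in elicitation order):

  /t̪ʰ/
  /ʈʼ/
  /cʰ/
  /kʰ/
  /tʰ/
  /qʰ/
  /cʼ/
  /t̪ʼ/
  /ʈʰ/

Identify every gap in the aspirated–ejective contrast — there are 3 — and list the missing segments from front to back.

dental: aspirated /t̪ʰ/, ejective /t̪ʼ/.
alveolar: aspirated /tʰ/, ejective —.
retroflex: aspirated /ʈʰ/, ejective /ʈʼ/.
palatal: aspirated /cʰ/, ejective /cʼ/.
velar: aspirated /kʰ/, ejective —.
uvular: aspirated /qʰ/, ejective —.
Gaps, from front to back: alveolar lacks ejective (/tʼ/); velar lacks ejective (/kʼ/); uvular lacks ejective (/qʼ/).

/tʼ/, /kʼ/, /qʼ/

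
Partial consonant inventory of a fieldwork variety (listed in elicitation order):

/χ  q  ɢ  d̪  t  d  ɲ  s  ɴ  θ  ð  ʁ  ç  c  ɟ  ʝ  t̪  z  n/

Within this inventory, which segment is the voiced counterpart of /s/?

/z/

/s/ is a voiceless alveolar fricative.
The voiced counterpart is a voiced alveolar fricative — in this inventory, /z/.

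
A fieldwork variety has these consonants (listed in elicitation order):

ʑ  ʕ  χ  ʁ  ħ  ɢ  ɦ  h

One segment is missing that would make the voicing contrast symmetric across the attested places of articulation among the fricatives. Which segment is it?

place of articulation  voiceless  voiced  
alveolo-palatal   —         ʑ       
uvular            χ         ʁ       
pharyngeal        ħ         ʕ       
glottal           h         ɦ       
The alveolo-palatal row has no voiceless member, so the gap is the voiceless alveolo-palatal fricative /ɕ/.

/ɕ/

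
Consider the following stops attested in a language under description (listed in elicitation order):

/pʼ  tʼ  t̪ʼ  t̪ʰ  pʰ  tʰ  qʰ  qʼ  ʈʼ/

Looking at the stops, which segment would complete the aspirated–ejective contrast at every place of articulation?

/ʈʰ/

place of articulation  aspirated  ejective
bilabial          pʰ        pʼ      
dental            t̪ʰ       t̪ʼ     
alveolar          tʰ        tʼ      
retroflex         —         ʈʼ      
uvular            qʰ        qʼ      
The retroflex row has no aspirated member, so the gap is the aspirated retroflex stop /ʈʰ/.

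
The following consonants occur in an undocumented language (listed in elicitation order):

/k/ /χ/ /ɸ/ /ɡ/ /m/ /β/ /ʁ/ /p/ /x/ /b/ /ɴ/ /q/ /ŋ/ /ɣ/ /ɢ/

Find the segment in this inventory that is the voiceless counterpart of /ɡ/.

/ɡ/ is a voiced velar stop.
The voiceless counterpart is a voiceless velar stop — in this inventory, /k/.

/k/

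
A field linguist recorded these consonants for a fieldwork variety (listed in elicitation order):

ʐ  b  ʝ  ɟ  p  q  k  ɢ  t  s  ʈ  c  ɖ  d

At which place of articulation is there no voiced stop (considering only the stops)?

Voiceless: /p/ (bilabial), /t/ (alveolar), /ʈ/ (retroflex), /c/ (palatal), /k/ (velar), /q/ (uvular).
Voiced: /b/ (bilabial), /d/ (alveolar), /ɖ/ (retroflex), /ɟ/ (palatal), /ɢ/ (uvular).
Every place of articulation has a voiced member except velar, where /ɡ/ would be expected.

velar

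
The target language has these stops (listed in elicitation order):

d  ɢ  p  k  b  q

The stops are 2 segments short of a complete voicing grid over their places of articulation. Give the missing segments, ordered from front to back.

Voiceless: /p/ (bilabial), /k/ (velar), /q/ (uvular).
Voiced: /b/ (bilabial), /d/ (alveolar), /ɢ/ (uvular).
Gaps, from front to back: alveolar lacks voiceless (/t/); velar lacks voiced (/ɡ/).

/t/, /ɡ/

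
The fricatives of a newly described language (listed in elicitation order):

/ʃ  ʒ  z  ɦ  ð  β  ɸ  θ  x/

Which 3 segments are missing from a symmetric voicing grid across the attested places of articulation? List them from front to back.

/s/, /ɣ/, /h/

place of articulation  voiceless  voiced  
bilabial          ɸ         β       
dental            θ         ð       
alveolar          —         z       
postalveolar      ʃ         ʒ       
velar             x         —       
glottal           —         ɦ       
Gaps, from front to back: alveolar lacks voiceless (/s/); velar lacks voiced (/ɣ/); glottal lacks voiceless (/h/).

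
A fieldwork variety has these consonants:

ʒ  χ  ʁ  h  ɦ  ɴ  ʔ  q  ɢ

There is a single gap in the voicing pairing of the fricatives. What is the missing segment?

/ʃ/

place of articulation  voiceless  voiced  
postalveolar      —         ʒ       
uvular            χ         ʁ       
glottal           h         ɦ       
The postalveolar row has no voiceless member, so the gap is the voiceless postalveolar fricative /ʃ/.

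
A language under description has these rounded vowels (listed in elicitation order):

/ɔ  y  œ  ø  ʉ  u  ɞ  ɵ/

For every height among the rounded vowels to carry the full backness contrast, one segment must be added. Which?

height            front     central   back    
high              y         ʉ         u       
high-mid          ø         ɵ         —       
low-mid           œ         ɞ         ɔ       
The high-mid row has no back member, so the gap is the high-mid back rounded vowel /o/.

/o/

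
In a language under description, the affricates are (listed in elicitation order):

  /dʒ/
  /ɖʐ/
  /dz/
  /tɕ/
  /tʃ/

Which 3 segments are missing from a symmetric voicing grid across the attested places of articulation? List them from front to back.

Voiceless: /tʃ/ (postalveolar), /tɕ/ (alveolo-palatal).
Voiced: /dz/ (alveolar), /dʒ/ (postalveolar), /ɖʐ/ (retroflex).
Gaps, from front to back: alveolar lacks voiceless (/ts/); retroflex lacks voiceless (/ʈʂ/); alveolo-palatal lacks voiced (/dʑ/).

/ts/, /ʈʂ/, /dʑ/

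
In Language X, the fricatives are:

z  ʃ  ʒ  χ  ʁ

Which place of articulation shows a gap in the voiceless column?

alveolar: voiceless —, voiced /z/.
postalveolar: voiceless /ʃ/, voiced /ʒ/.
uvular: voiceless /χ/, voiced /ʁ/.
Every place of articulation has a voiceless member except alveolar, where /s/ would be expected.

alveolar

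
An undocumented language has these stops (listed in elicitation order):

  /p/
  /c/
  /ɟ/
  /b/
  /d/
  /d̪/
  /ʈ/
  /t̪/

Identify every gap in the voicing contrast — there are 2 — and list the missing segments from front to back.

/t/, /ɖ/

place of articulation  voiceless  voiced  
bilabial          p         b       
dental            t̪        d̪      
alveolar          —         d       
retroflex         ʈ         —       
palatal           c         ɟ       
Gaps, from front to back: alveolar lacks voiceless (/t/); retroflex lacks voiced (/ɖ/).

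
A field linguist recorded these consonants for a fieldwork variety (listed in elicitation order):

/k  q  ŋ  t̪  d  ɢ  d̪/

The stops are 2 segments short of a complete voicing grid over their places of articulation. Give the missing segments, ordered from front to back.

/t/, /ɡ/

Voiceless: /t̪/ (dental), /k/ (velar), /q/ (uvular).
Voiced: /d̪/ (dental), /d/ (alveolar), /ɢ/ (uvular).
Gaps, from front to back: alveolar lacks voiceless (/t/); velar lacks voiced (/ɡ/).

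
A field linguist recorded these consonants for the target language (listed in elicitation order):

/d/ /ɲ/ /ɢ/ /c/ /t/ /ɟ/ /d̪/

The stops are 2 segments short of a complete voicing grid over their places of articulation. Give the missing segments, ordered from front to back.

dental: voiceless —, voiced /d̪/.
alveolar: voiceless /t/, voiced /d/.
palatal: voiceless /c/, voiced /ɟ/.
uvular: voiceless —, voiced /ɢ/.
Gaps, from front to back: dental lacks voiceless (/t̪/); uvular lacks voiceless (/q/).

/t̪/, /q/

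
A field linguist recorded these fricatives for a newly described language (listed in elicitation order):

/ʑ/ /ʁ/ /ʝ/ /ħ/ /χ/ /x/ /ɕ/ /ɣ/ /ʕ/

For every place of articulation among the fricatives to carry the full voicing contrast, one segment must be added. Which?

alveolo-palatal: voiceless /ɕ/, voiced /ʑ/.
palatal: voiceless —, voiced /ʝ/.
velar: voiceless /x/, voiced /ɣ/.
uvular: voiceless /χ/, voiced /ʁ/.
pharyngeal: voiceless /ħ/, voiced /ʕ/.
The palatal row has no voiceless member, so the gap is the voiceless palatal fricative /ç/.

/ç/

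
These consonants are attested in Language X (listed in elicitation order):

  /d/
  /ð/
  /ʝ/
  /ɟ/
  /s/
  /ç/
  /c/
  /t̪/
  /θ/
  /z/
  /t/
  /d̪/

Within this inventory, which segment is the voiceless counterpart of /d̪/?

/t̪/

/d̪/ is a voiced dental stop.
The voiceless counterpart is a voiceless dental stop — in this inventory, /t̪/.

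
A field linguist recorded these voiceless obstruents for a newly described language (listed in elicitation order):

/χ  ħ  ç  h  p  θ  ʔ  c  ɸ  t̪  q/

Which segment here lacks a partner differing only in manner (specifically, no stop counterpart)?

/ħ/

Bilabial: /p/ ~ /ɸ/
Dental: /t̪/ ~ /θ/
Palatal: /c/ ~ /ç/
Uvular: /q/ ~ /χ/
Glottal: /ʔ/ ~ /h/
Pharyngeal: only /ħ/ (fricative); no stop partner.
So /ħ/ is the unpaired segment.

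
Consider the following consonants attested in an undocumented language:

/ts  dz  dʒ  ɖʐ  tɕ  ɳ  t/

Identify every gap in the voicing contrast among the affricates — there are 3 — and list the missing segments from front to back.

Voiceless: /ts/ (alveolar), /tɕ/ (alveolo-palatal).
Voiced: /dz/ (alveolar), /dʒ/ (postalveolar), /ɖʐ/ (retroflex).
Gaps, from front to back: postalveolar lacks voiceless (/tʃ/); retroflex lacks voiceless (/ʈʂ/); alveolo-palatal lacks voiced (/dʑ/).

/tʃ/, /ʈʂ/, /dʑ/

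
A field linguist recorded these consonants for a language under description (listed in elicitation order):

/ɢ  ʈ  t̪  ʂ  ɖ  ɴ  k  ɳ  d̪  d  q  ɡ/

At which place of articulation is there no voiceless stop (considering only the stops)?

alveolar

Voiceless: /t̪/ (dental), /ʈ/ (retroflex), /k/ (velar), /q/ (uvular).
Voiced: /d̪/ (dental), /d/ (alveolar), /ɖ/ (retroflex), /ɡ/ (velar), /ɢ/ (uvular).
Every place of articulation has a voiceless member except alveolar, where /t/ would be expected.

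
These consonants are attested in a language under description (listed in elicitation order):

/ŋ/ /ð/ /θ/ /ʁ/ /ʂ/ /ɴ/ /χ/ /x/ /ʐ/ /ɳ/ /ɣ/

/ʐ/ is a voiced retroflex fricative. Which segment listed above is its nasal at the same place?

The nasal at the same place is a retroflex nasal — in this inventory, /ɳ/.

/ɳ/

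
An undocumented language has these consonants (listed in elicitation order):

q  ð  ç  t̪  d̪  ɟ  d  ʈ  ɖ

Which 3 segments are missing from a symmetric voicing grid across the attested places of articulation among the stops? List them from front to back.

dental: voiceless /t̪/, voiced /d̪/.
alveolar: voiceless —, voiced /d/.
retroflex: voiceless /ʈ/, voiced /ɖ/.
palatal: voiceless —, voiced /ɟ/.
uvular: voiceless /q/, voiced —.
Gaps, from front to back: alveolar lacks voiceless (/t/); palatal lacks voiceless (/c/); uvular lacks voiced (/ɢ/).

/t/, /c/, /ɢ/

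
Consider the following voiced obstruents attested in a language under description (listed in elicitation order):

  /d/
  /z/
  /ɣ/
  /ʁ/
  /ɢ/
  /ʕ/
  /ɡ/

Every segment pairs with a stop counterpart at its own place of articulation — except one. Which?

/ʕ/

Alveolar: /d/ ~ /z/
Velar: /ɡ/ ~ /ɣ/
Uvular: /ɢ/ ~ /ʁ/
Pharyngeal: only /ʕ/ (fricative); no stop partner.
So /ʕ/ is the unpaired segment.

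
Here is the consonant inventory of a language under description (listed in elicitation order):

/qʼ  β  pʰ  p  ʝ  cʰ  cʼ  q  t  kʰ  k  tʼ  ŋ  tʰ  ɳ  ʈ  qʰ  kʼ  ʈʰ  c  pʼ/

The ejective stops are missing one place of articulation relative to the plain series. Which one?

retroflex

place of articulation  plain     aspirated  ejective
bilabial          p         pʰ        pʼ      
alveolar          t         tʰ        tʼ      
retroflex         ʈ         ʈʰ        —       
palatal           c         cʰ        cʼ      
velar             k         kʰ        kʼ      
uvular            q         qʰ        qʼ      
Every place of articulation has an ejective member except retroflex, where /ʈʼ/ would be expected.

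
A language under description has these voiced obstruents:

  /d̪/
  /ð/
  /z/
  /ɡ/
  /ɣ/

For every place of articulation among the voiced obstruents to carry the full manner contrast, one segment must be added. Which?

place of articulation  stop      fricative
dental            d̪        ð       
alveolar          —         z       
velar             ɡ         ɣ       
The alveolar row has no stop member, so the gap is the alveolar stop /d/.

/d/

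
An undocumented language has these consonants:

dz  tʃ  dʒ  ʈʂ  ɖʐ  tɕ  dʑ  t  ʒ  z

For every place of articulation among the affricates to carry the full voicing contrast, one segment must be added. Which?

/ts/

Voiceless: /tʃ/ (postalveolar), /ʈʂ/ (retroflex), /tɕ/ (alveolo-palatal).
Voiced: /dz/ (alveolar), /dʒ/ (postalveolar), /ɖʐ/ (retroflex), /dʑ/ (alveolo-palatal).
The alveolar row has no voiceless member, so the gap is the voiceless alveolar affricate /ts/.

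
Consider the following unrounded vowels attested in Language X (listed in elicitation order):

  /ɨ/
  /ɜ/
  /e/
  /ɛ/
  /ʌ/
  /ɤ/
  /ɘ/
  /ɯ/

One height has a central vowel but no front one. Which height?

high

height            front     central   back    
high              —         ɨ         ɯ       
high-mid          e         ɘ         ɤ       
low-mid           ɛ         ɜ         ʌ       
Every height has a front member except high, where /i/ would be expected.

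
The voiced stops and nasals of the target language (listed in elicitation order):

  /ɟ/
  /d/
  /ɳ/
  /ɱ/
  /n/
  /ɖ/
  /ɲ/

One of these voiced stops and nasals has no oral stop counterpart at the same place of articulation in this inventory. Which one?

/ɱ/

Alveolar: /d/ ~ /n/
Retroflex: /ɖ/ ~ /ɳ/
Palatal: /ɟ/ ~ /ɲ/
Labiodental: only /ɱ/ (nasal); no oral stop partner.
So /ɱ/ is the unpaired segment.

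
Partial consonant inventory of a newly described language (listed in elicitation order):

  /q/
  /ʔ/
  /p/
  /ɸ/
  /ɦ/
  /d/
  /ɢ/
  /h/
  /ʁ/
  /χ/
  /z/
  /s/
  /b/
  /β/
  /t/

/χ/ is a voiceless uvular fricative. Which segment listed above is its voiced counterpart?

The voiced counterpart is a voiced uvular fricative — in this inventory, /ʁ/.

/ʁ/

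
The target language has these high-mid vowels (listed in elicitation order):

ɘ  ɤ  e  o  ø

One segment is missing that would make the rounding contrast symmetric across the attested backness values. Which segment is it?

/ɵ/

backness          unrounded  rounded 
front             e         ø       
central           ɘ         —       
back              ɤ         o       
The central row has no rounded member, so the gap is the central rounded vowel /ɵ/.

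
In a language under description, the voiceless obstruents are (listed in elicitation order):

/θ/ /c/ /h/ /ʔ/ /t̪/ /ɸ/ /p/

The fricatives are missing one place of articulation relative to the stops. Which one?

palatal

Stop: /p/ (bilabial), /t̪/ (dental), /c/ (palatal), /ʔ/ (glottal).
Fricative: /ɸ/ (bilabial), /θ/ (dental), /h/ (glottal).
Every place of articulation has a fricative member except palatal, where /ç/ would be expected.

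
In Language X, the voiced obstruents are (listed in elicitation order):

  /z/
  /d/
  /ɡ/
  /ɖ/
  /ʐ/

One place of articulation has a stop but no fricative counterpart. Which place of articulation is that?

place of articulation  stop      fricative
alveolar          d         z       
retroflex         ɖ         ʐ       
velar             ɡ         —       
Every place of articulation has a fricative member except velar, where /ɣ/ would be expected.

velar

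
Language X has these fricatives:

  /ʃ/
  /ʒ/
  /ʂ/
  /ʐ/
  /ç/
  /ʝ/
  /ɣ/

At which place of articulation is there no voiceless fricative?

velar

postalveolar: voiceless /ʃ/, voiced /ʒ/.
retroflex: voiceless /ʂ/, voiced /ʐ/.
palatal: voiceless /ç/, voiced /ʝ/.
velar: voiceless —, voiced /ɣ/.
Every place of articulation has a voiceless member except velar, where /x/ would be expected.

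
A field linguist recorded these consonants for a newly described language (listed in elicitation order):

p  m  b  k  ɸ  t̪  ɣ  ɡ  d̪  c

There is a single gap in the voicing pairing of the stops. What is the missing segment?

/ɟ/

Voiceless: /p/ (bilabial), /t̪/ (dental), /c/ (palatal), /k/ (velar).
Voiced: /b/ (bilabial), /d̪/ (dental), /ɡ/ (velar).
The palatal row has no voiced member, so the gap is the voiced palatal stop /ɟ/.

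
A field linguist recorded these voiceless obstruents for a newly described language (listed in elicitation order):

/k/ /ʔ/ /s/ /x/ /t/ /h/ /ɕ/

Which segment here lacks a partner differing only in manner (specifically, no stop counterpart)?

Alveolar: /t/ ~ /s/
Velar: /k/ ~ /x/
Glottal: /ʔ/ ~ /h/
Alveolo-palatal: only /ɕ/ (fricative); no stop partner.
So /ɕ/ is the unpaired segment.

/ɕ/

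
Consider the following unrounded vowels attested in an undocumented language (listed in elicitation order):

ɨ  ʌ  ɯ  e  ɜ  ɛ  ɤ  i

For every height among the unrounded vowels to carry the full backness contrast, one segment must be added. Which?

/ɘ/

Front: /i/ (high), /e/ (high-mid), /ɛ/ (low-mid).
Central: /ɨ/ (high), /ɜ/ (low-mid).
Back: /ɯ/ (high), /ɤ/ (high-mid), /ʌ/ (low-mid).
The high-mid row has no central member, so the gap is the high-mid central unrounded vowel /ɘ/.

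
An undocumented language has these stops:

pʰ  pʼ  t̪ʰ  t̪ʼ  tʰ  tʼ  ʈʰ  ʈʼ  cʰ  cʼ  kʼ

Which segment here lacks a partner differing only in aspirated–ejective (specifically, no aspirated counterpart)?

Bilabial: /pʰ/ ~ /pʼ/
Dental: /t̪ʰ/ ~ /t̪ʼ/
Alveolar: /tʰ/ ~ /tʼ/
Retroflex: /ʈʰ/ ~ /ʈʼ/
Palatal: /cʰ/ ~ /cʼ/
Velar: only /kʼ/ (ejective); no aspirated partner.
So /kʼ/ is the unpaired segment.

/kʼ/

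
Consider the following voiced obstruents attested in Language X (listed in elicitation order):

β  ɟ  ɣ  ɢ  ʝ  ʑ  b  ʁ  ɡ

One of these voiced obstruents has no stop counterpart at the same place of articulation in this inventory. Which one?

/ʑ/

Bilabial: /b/ ~ /β/
Palatal: /ɟ/ ~ /ʝ/
Velar: /ɡ/ ~ /ɣ/
Uvular: /ɢ/ ~ /ʁ/
Alveolo-palatal: only /ʑ/ (fricative); no stop partner.
So /ʑ/ is the unpaired segment.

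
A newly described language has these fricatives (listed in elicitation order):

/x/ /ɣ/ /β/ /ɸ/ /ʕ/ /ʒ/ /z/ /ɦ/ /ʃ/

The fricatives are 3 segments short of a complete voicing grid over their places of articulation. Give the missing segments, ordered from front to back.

Voiceless: /ɸ/ (bilabial), /ʃ/ (postalveolar), /x/ (velar).
Voiced: /β/ (bilabial), /z/ (alveolar), /ʒ/ (postalveolar), /ɣ/ (velar), /ʕ/ (pharyngeal), /ɦ/ (glottal).
Gaps, from front to back: alveolar lacks voiceless (/s/); pharyngeal lacks voiceless (/ħ/); glottal lacks voiceless (/h/).

/s/, /ħ/, /h/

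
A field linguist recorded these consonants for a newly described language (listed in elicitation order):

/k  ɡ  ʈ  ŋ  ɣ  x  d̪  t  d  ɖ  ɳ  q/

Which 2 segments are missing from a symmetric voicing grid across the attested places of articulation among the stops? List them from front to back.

/t̪/, /ɢ/

Voiceless: /t/ (alveolar), /ʈ/ (retroflex), /k/ (velar), /q/ (uvular).
Voiced: /d̪/ (dental), /d/ (alveolar), /ɖ/ (retroflex), /ɡ/ (velar).
Gaps, from front to back: dental lacks voiceless (/t̪/); uvular lacks voiced (/ɢ/).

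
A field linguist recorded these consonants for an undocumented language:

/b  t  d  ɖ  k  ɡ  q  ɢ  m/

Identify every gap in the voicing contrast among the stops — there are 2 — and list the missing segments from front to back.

bilabial: voiceless —, voiced /b/.
alveolar: voiceless /t/, voiced /d/.
retroflex: voiceless —, voiced /ɖ/.
velar: voiceless /k/, voiced /ɡ/.
uvular: voiceless /q/, voiced /ɢ/.
Gaps, from front to back: bilabial lacks voiceless (/p/); retroflex lacks voiceless (/ʈ/).

/p/, /ʈ/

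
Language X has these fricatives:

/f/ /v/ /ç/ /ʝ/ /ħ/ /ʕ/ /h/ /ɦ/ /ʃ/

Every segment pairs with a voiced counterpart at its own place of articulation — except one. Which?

/ʃ/

Labiodental: /f/ ~ /v/
Palatal: /ç/ ~ /ʝ/
Pharyngeal: /ħ/ ~ /ʕ/
Glottal: /h/ ~ /ɦ/
Postalveolar: only /ʃ/ (voiceless); no voiced partner.
So /ʃ/ is the unpaired segment.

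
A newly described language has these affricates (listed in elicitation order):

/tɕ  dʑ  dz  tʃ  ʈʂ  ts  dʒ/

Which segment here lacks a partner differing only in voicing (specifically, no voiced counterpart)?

Alveolar: /ts/ ~ /dz/
Postalveolar: /tʃ/ ~ /dʒ/
Alveolo-palatal: /tɕ/ ~ /dʑ/
Retroflex: only /ʈʂ/ (voiceless); no voiced partner.
So /ʈʂ/ is the unpaired segment.

/ʈʂ/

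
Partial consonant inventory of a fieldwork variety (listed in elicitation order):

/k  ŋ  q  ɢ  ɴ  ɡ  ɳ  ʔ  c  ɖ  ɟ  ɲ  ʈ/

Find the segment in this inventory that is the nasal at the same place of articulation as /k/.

/ŋ/

/k/ is a voiceless velar stop.
The nasal at the same place is a velar nasal — in this inventory, /ŋ/.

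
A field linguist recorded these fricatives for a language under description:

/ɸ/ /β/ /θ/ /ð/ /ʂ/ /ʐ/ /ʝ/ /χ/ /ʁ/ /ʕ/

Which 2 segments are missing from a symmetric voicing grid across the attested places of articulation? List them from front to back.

/ç/, /ħ/

Voiceless: /ɸ/ (bilabial), /θ/ (dental), /ʂ/ (retroflex), /χ/ (uvular).
Voiced: /β/ (bilabial), /ð/ (dental), /ʐ/ (retroflex), /ʝ/ (palatal), /ʁ/ (uvular), /ʕ/ (pharyngeal).
Gaps, from front to back: palatal lacks voiceless (/ç/); pharyngeal lacks voiceless (/ħ/).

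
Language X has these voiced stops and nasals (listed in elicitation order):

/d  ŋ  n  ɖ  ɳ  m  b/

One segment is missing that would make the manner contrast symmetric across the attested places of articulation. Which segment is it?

/ɡ/

place of articulation  oral stop  nasal   
bilabial          b         m       
alveolar          d         n       
retroflex         ɖ         ɳ       
velar             —         ŋ       
The velar row has no oral stop member, so the gap is the velar oral stop /ɡ/.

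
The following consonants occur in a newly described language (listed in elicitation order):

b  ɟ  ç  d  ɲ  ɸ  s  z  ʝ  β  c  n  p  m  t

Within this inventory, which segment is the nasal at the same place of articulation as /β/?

/β/ is a voiced bilabial fricative.
The nasal at the same place is a bilabial nasal — in this inventory, /m/.

/m/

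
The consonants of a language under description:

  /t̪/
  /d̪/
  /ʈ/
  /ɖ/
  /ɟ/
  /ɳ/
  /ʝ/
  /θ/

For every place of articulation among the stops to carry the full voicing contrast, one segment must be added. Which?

/c/

place of articulation  voiceless  voiced  
dental            t̪        d̪      
retroflex         ʈ         ɖ       
palatal           —         ɟ       
The palatal row has no voiceless member, so the gap is the voiceless palatal stop /c/.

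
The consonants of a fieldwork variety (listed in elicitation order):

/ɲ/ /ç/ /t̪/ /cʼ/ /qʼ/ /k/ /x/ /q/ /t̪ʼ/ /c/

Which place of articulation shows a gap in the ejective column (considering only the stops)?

dental: plain /t̪/, ejective /t̪ʼ/.
palatal: plain /c/, ejective /cʼ/.
velar: plain /k/, ejective —.
uvular: plain /q/, ejective /qʼ/.
Every place of articulation has an ejective member except velar, where /kʼ/ would be expected.

velar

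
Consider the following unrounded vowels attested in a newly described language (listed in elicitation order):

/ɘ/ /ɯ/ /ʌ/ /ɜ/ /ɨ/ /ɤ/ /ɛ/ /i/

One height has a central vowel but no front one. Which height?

high-mid

height            front     central   back    
high              i         ɨ         ɯ       
high-mid          —         ɘ         ɤ       
low-mid           ɛ         ɜ         ʌ       
Every height has a front member except high-mid, where /e/ would be expected.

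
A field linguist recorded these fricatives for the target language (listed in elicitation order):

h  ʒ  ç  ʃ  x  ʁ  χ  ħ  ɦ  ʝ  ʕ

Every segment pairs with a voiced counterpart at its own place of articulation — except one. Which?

/x/

Postalveolar: /ʃ/ ~ /ʒ/
Palatal: /ç/ ~ /ʝ/
Uvular: /χ/ ~ /ʁ/
Pharyngeal: /ħ/ ~ /ʕ/
Glottal: /h/ ~ /ɦ/
Velar: only /x/ (voiceless); no voiced partner.
So /x/ is the unpaired segment.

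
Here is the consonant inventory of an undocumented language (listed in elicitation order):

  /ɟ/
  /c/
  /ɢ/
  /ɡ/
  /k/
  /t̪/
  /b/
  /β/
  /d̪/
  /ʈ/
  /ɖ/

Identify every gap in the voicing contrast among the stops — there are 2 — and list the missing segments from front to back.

Voiceless: /t̪/ (dental), /ʈ/ (retroflex), /c/ (palatal), /k/ (velar).
Voiced: /b/ (bilabial), /d̪/ (dental), /ɖ/ (retroflex), /ɟ/ (palatal), /ɡ/ (velar), /ɢ/ (uvular).
Gaps, from front to back: bilabial lacks voiceless (/p/); uvular lacks voiceless (/q/).

/p/, /q/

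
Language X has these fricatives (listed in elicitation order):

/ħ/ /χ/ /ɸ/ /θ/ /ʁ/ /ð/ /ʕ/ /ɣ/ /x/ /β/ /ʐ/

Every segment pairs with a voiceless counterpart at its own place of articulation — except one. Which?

Bilabial: /ɸ/ ~ /β/
Dental: /θ/ ~ /ð/
Velar: /x/ ~ /ɣ/
Uvular: /χ/ ~ /ʁ/
Pharyngeal: /ħ/ ~ /ʕ/
Retroflex: only /ʐ/ (voiced); no voiceless partner.
So /ʐ/ is the unpaired segment.

/ʐ/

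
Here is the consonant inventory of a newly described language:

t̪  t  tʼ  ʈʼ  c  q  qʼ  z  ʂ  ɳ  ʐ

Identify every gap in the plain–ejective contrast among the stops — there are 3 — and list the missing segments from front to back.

/t̪ʼ/, /ʈ/, /cʼ/

place of articulation  plain     ejective
dental            t̪        —       
alveolar          t         tʼ      
retroflex         —         ʈʼ      
palatal           c         —       
uvular            q         qʼ      
Gaps, from front to back: dental lacks ejective (/t̪ʼ/); retroflex lacks plain (/ʈ/); palatal lacks ejective (/cʼ/).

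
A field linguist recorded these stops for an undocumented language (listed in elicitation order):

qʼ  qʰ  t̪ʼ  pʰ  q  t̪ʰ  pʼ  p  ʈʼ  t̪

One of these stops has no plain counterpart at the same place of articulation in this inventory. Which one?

/ʈʼ/

Bilabial: /p/ ~ /pʰ/ ~ /pʼ/
Dental: /t̪/ ~ /t̪ʰ/ ~ /t̪ʼ/
Uvular: /q/ ~ /qʰ/ ~ /qʼ/
Retroflex: only /ʈʼ/ (ejective); no plain partner.
So /ʈʼ/ is the unpaired segment.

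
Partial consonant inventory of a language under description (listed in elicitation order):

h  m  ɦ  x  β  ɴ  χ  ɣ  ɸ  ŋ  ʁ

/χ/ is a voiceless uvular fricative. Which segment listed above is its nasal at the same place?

/ɴ/

The nasal at the same place is an uvular nasal — in this inventory, /ɴ/.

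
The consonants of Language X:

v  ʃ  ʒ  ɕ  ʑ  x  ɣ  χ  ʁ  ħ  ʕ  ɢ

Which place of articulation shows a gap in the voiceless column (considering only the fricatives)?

labiodental

Voiceless: /ʃ/ (postalveolar), /ɕ/ (alveolo-palatal), /x/ (velar), /χ/ (uvular), /ħ/ (pharyngeal).
Voiced: /v/ (labiodental), /ʒ/ (postalveolar), /ʑ/ (alveolo-palatal), /ɣ/ (velar), /ʁ/ (uvular), /ʕ/ (pharyngeal).
Every place of articulation has a voiceless member except labiodental, where /f/ would be expected.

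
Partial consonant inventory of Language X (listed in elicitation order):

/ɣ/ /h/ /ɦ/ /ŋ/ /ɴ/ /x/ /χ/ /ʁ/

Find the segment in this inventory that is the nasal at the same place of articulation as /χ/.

/ɴ/

/χ/ is a voiceless uvular fricative.
The nasal at the same place is an uvular nasal — in this inventory, /ɴ/.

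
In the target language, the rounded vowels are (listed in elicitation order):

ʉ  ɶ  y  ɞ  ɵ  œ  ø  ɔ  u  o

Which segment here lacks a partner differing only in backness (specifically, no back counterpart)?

High: /y/ ~ /ʉ/ ~ /u/
High-mid: /ø/ ~ /ɵ/ ~ /o/
Low-mid: /œ/ ~ /ɞ/ ~ /ɔ/
Low: only /ɶ/ (front); no back partner.
So /ɶ/ is the unpaired segment.

/ɶ/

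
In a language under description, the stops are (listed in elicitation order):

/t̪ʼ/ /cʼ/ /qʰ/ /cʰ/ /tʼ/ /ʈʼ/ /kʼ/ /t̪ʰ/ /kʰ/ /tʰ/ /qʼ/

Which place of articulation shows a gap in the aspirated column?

dental: aspirated /t̪ʰ/, ejective /t̪ʼ/.
alveolar: aspirated /tʰ/, ejective /tʼ/.
retroflex: aspirated —, ejective /ʈʼ/.
palatal: aspirated /cʰ/, ejective /cʼ/.
velar: aspirated /kʰ/, ejective /kʼ/.
uvular: aspirated /qʰ/, ejective /qʼ/.
Every place of articulation has an aspirated member except retroflex, where /ʈʰ/ would be expected.

retroflex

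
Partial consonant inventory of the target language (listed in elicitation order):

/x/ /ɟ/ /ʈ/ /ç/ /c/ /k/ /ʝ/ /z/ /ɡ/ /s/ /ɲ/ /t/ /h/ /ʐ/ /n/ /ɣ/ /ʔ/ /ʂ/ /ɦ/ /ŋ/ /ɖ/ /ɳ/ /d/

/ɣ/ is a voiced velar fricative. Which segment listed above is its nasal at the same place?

The nasal at the same place is a velar nasal — in this inventory, /ŋ/.

/ŋ/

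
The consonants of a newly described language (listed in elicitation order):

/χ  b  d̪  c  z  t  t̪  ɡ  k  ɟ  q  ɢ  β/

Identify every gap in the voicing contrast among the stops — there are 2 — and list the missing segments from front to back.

place of articulation  voiceless  voiced  
bilabial          —         b       
dental            t̪        d̪      
alveolar          t         —       
palatal           c         ɟ       
velar             k         ɡ       
uvular            q         ɢ       
Gaps, from front to back: bilabial lacks voiceless (/p/); alveolar lacks voiced (/d/).

/p/, /d/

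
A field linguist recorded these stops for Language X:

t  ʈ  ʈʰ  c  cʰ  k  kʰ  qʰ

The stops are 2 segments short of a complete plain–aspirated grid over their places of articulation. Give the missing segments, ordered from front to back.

/tʰ/, /q/

Plain: /t/ (alveolar), /ʈ/ (retroflex), /c/ (palatal), /k/ (velar).
Aspirated: /ʈʰ/ (retroflex), /cʰ/ (palatal), /kʰ/ (velar), /qʰ/ (uvular).
Gaps, from front to back: alveolar lacks aspirated (/tʰ/); uvular lacks plain (/q/).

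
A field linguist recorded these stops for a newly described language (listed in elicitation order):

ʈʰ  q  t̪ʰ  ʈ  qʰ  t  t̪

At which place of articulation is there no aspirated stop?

alveolar

dental: plain /t̪/, aspirated /t̪ʰ/.
alveolar: plain /t/, aspirated —.
retroflex: plain /ʈ/, aspirated /ʈʰ/.
uvular: plain /q/, aspirated /qʰ/.
Every place of articulation has an aspirated member except alveolar, where /tʰ/ would be expected.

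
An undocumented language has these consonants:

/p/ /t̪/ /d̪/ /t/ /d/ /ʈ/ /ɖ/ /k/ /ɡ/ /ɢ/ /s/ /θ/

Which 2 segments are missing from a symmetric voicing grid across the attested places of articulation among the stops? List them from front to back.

/b/, /q/

Voiceless: /p/ (bilabial), /t̪/ (dental), /t/ (alveolar), /ʈ/ (retroflex), /k/ (velar).
Voiced: /d̪/ (dental), /d/ (alveolar), /ɖ/ (retroflex), /ɡ/ (velar), /ɢ/ (uvular).
Gaps, from front to back: bilabial lacks voiced (/b/); uvular lacks voiceless (/q/).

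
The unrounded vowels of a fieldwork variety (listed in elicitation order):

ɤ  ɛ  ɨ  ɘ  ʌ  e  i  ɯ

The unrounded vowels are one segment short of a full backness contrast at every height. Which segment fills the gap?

/ɜ/

Front: /i/ (high), /e/ (high-mid), /ɛ/ (low-mid).
Central: /ɨ/ (high), /ɘ/ (high-mid).
Back: /ɯ/ (high), /ɤ/ (high-mid), /ʌ/ (low-mid).
The low-mid row has no central member, so the gap is the low-mid central unrounded vowel /ɜ/.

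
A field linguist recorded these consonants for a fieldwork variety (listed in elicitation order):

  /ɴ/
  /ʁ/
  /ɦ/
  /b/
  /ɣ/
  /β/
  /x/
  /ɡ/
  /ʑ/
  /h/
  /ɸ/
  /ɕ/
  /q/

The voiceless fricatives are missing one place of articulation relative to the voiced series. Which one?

place of articulation  voiceless  voiced  
bilabial          ɸ         β       
alveolo-palatal   ɕ         ʑ       
velar             x         ɣ       
uvular            —         ʁ       
glottal           h         ɦ       
Every place of articulation has a voiceless member except uvular, where /χ/ would be expected.

uvular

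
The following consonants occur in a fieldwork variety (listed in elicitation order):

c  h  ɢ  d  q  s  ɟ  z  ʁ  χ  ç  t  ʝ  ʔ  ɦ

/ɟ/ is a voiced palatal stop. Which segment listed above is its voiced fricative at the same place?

The voiced fricative at the same place is a voiced palatal fricative — in this inventory, /ʝ/.

/ʝ/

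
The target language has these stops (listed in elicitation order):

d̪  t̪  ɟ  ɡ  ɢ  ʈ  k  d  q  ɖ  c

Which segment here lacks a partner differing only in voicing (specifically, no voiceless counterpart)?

/d/

Dental: /t̪/ ~ /d̪/
Retroflex: /ʈ/ ~ /ɖ/
Palatal: /c/ ~ /ɟ/
Velar: /k/ ~ /ɡ/
Uvular: /q/ ~ /ɢ/
Alveolar: only /d/ (voiced); no voiceless partner.
So /d/ is the unpaired segment.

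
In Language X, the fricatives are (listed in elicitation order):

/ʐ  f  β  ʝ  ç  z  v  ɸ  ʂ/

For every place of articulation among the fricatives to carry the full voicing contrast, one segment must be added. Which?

Voiceless: /ɸ/ (bilabial), /f/ (labiodental), /ʂ/ (retroflex), /ç/ (palatal).
Voiced: /β/ (bilabial), /v/ (labiodental), /z/ (alveolar), /ʐ/ (retroflex), /ʝ/ (palatal).
The alveolar row has no voiceless member, so the gap is the voiceless alveolar fricative /s/.

/s/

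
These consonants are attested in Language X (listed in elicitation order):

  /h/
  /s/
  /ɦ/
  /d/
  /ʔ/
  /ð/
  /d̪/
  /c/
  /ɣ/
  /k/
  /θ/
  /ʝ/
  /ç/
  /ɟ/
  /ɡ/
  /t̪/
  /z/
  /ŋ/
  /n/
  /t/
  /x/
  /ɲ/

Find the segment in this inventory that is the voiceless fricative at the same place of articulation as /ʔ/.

/h/

/ʔ/ is a voiceless glottal stop.
The voiceless fricative at the same place is a voiceless glottal fricative — in this inventory, /h/.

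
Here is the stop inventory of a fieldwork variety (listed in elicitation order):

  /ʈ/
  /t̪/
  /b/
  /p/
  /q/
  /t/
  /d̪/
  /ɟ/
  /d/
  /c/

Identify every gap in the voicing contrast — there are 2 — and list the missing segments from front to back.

/ɖ/, /ɢ/

bilabial: voiceless /p/, voiced /b/.
dental: voiceless /t̪/, voiced /d̪/.
alveolar: voiceless /t/, voiced /d/.
retroflex: voiceless /ʈ/, voiced —.
palatal: voiceless /c/, voiced /ɟ/.
uvular: voiceless /q/, voiced —.
Gaps, from front to back: retroflex lacks voiced (/ɖ/); uvular lacks voiced (/ɢ/).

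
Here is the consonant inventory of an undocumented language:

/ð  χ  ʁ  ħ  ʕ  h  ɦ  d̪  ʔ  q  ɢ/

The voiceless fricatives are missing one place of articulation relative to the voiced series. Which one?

dental

dental: voiceless —, voiced /ð/.
uvular: voiceless /χ/, voiced /ʁ/.
pharyngeal: voiceless /ħ/, voiced /ʕ/.
glottal: voiceless /h/, voiced /ɦ/.
Every place of articulation has a voiceless member except dental, where /θ/ would be expected.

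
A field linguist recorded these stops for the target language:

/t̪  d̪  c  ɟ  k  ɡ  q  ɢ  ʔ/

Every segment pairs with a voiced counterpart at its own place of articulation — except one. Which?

/ʔ/

Dental: /t̪/ ~ /d̪/
Palatal: /c/ ~ /ɟ/
Velar: /k/ ~ /ɡ/
Uvular: /q/ ~ /ɢ/
Glottal: only /ʔ/ (voiceless); no voiced partner.
So /ʔ/ is the unpaired segment.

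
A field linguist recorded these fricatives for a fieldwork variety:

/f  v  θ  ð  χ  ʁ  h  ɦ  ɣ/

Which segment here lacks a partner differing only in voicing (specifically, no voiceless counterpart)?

/ɣ/

Labiodental: /f/ ~ /v/
Dental: /θ/ ~ /ð/
Uvular: /χ/ ~ /ʁ/
Glottal: /h/ ~ /ɦ/
Velar: only /ɣ/ (voiced); no voiceless partner.
So /ɣ/ is the unpaired segment.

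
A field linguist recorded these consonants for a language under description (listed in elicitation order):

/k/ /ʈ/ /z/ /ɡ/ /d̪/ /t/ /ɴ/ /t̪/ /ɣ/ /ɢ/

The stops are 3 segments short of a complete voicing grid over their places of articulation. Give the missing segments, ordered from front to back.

place of articulation  voiceless  voiced  
dental            t̪        d̪      
alveolar          t         —       
retroflex         ʈ         —       
velar             k         ɡ       
uvular            —         ɢ       
Gaps, from front to back: alveolar lacks voiced (/d/); retroflex lacks voiced (/ɖ/); uvular lacks voiceless (/q/).

/d/, /ɖ/, /q/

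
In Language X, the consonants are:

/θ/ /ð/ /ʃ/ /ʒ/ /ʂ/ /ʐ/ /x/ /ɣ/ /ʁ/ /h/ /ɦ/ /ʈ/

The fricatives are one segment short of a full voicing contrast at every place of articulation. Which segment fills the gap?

dental: voiceless /θ/, voiced /ð/.
postalveolar: voiceless /ʃ/, voiced /ʒ/.
retroflex: voiceless /ʂ/, voiced /ʐ/.
velar: voiceless /x/, voiced /ɣ/.
uvular: voiceless —, voiced /ʁ/.
glottal: voiceless /h/, voiced /ɦ/.
The uvular row has no voiceless member, so the gap is the voiceless uvular fricative /χ/.

/χ/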